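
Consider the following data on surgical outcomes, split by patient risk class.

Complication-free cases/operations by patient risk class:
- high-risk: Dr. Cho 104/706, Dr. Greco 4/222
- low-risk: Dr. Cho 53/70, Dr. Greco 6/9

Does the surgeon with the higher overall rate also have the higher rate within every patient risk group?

Yes

High-risk: Dr. Cho 104/706 = 14.7%, Dr. Greco 4/222 = 1.8% → Dr. Cho
Low-risk: Dr. Cho 53/70 = 75.7%, Dr. Greco 6/9 = 66.7% → Dr. Cho
Overall: Dr. Cho 157/776 = 20.2%, Dr. Greco 10/231 = 4.3% → Dr. Cho
Dr. Cho wins overall and in every patient risk group — no reversal.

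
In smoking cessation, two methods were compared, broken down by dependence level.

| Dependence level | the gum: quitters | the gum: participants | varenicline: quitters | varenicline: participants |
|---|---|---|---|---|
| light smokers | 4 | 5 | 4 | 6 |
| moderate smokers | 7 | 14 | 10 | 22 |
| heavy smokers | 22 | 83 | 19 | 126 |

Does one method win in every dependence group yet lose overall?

No

Light smokers: the gum 4/5 = 80.0%, varenicline 4/6 = 66.7% → the gum
Moderate smokers: the gum 7/14 = 50.0%, varenicline 10/22 = 45.5% → the gum
Heavy smokers: the gum 22/83 = 26.5%, varenicline 19/126 = 15.1% → the gum
Overall: the gum 33/102 = 32.4%, varenicline 33/154 = 21.4% → the gum
The gum wins overall and in every dependence group — no reversal.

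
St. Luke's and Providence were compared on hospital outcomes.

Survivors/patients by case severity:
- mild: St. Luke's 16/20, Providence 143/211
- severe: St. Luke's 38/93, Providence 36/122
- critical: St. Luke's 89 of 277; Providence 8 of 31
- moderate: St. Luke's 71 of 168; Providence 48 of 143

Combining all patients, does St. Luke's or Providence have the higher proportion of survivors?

Providence

Mild: St. Luke's 16/20 = 80.0%, Providence 143/211 = 67.8% → St. Luke's
Severe: St. Luke's 38/93 = 40.9%, Providence 36/122 = 29.5% → St. Luke's
Critical: St. Luke's 89/277 = 32.1%, Providence 8/31 = 25.8% → St. Luke's
Moderate: St. Luke's 71/168 = 42.3%, Providence 48/143 = 33.6% → St. Luke's
Overall: St. Luke's 214/558 = 38.4%, Providence 235/507 = 46.4% → Providence
(St. Luke's wins every case group but Providence wins overall — St. Luke's's patients skew toward the low-rate critical group.)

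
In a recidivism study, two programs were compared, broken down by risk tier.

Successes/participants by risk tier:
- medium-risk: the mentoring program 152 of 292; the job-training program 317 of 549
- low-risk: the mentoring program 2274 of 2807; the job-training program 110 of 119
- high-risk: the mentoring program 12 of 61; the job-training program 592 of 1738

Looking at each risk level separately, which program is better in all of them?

the job-training program

Medium-risk: the mentoring program 152/292 = 52.1%, the job-training program 317/549 = 57.7% → the job-training program
Low-risk: the mentoring program 2274/2807 = 81.0%, the job-training program 110/119 = 92.4% → the job-training program
High-risk: the mentoring program 12/61 = 19.7%, the job-training program 592/1738 = 34.1% → the job-training program
The job-training program has the higher rate in all 3 groups.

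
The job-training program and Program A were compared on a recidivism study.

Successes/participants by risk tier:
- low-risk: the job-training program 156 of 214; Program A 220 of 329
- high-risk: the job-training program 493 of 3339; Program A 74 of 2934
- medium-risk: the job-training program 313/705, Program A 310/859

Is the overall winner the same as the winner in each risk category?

Low-risk: the job-training program 156/214 = 72.9%, Program A 220/329 = 66.9% → the job-training program
High-risk: the job-training program 493/3339 = 14.8%, Program A 74/2934 = 2.5% → the job-training program
Medium-risk: the job-training program 313/705 = 44.4%, Program A 310/859 = 36.1% → the job-training program
Overall: the job-training program 962/4258 = 22.6%, Program A 604/4122 = 14.7% → the job-training program
The job-training program wins overall and in every risk group — no reversal.

Yes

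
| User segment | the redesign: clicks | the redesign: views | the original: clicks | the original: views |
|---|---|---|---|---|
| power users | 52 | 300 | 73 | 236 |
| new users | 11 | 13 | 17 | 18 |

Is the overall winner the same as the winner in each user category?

Power users: the redesign 52/300 = 17.3%, the original 73/236 = 30.9% → the original
New users: the redesign 11/13 = 84.6%, the original 17/18 = 94.4% → the original
Overall: the redesign 63/313 = 20.1%, the original 90/254 = 35.4% → the original
The original wins overall and in every user group — no reversal.

Yes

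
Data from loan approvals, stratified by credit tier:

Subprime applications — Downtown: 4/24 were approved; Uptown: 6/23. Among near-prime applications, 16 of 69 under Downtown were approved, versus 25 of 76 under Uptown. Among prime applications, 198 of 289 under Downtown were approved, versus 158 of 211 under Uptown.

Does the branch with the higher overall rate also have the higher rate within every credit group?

Subprime: Downtown 4/24 = 16.7%, Uptown 6/23 = 26.1% → Uptown
Near-prime: Downtown 16/69 = 23.2%, Uptown 25/76 = 32.9% → Uptown
Prime: Downtown 198/289 = 68.5%, Uptown 158/211 = 74.9% → Uptown
Overall: Downtown 218/382 = 57.1%, Uptown 189/310 = 61.0% → Uptown
Uptown wins overall and in every credit group — no reversal.

Yes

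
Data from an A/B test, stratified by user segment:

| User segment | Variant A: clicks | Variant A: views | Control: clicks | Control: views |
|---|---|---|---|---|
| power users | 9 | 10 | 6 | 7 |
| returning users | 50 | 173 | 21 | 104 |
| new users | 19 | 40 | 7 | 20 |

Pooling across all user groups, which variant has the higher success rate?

Power users: Variant A 9/10 = 90.0%, Control 6/7 = 85.7% → Variant A
Returning users: Variant A 50/173 = 28.9%, Control 21/104 = 20.2% → Variant A
New users: Variant A 19/40 = 47.5%, Control 7/20 = 35.0% → Variant A
Overall: Variant A 78/223 = 35.0%, Control 34/131 = 26.0% → Variant A

Variant A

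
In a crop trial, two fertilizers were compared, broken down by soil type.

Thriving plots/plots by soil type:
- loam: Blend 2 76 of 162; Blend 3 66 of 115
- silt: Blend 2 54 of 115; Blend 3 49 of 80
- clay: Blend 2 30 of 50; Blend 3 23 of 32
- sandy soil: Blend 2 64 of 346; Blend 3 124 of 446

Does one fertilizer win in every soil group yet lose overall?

Loam: Blend 2 76/162 = 46.9%, Blend 3 66/115 = 57.4% → Blend 3
Silt: Blend 2 54/115 = 47.0%, Blend 3 49/80 = 61.2% → Blend 3
Clay: Blend 2 30/50 = 60.0%, Blend 3 23/32 = 71.9% → Blend 3
Sandy soil: Blend 2 64/346 = 18.5%, Blend 3 124/446 = 27.8% → Blend 3
Overall: Blend 2 224/673 = 33.3%, Blend 3 262/673 = 38.9% → Blend 3
Blend 3 wins overall and in every soil group — no reversal.

No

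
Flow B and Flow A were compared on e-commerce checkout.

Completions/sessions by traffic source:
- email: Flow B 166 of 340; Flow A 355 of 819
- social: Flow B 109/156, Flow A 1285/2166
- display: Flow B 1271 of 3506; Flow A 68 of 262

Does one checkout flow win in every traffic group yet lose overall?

Email: Flow B 166/340 = 48.8%, Flow A 355/819 = 43.3% → Flow B
Social: Flow B 109/156 = 69.9%, Flow A 1285/2166 = 59.3% → Flow B
Display: Flow B 1271/3506 = 36.3%, Flow A 68/262 = 26.0% → Flow B
Overall: Flow B 1546/4002 = 38.6%, Flow A 1708/3247 = 52.6% → Flow A
Flow B wins each traffic group but Flow A wins overall — the comparison reverses. Flow B's sessions skew toward display, which has a lower base rate.

Yes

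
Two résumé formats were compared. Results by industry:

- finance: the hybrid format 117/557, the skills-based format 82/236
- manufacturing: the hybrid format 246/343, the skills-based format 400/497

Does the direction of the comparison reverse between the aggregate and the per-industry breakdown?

Finance: the hybrid format 117/557 = 21.0%, the skills-based format 82/236 = 34.7% → the skills-based format
Manufacturing: the hybrid format 246/343 = 71.7%, the skills-based format 400/497 = 80.5% → the skills-based format
Overall: the hybrid format 363/900 = 40.3%, the skills-based format 482/733 = 65.8% → the skills-based format
The skills-based format wins overall and in every industry group — no reversal.

No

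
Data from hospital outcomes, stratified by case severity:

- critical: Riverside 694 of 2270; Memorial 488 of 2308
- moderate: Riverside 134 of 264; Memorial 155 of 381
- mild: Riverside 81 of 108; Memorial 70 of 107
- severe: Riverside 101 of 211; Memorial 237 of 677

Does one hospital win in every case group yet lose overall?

Critical: Riverside 694/2270 = 30.6%, Memorial 488/2308 = 21.1% → Riverside
Moderate: Riverside 134/264 = 50.8%, Memorial 155/381 = 40.7% → Riverside
Mild: Riverside 81/108 = 75.0%, Memorial 70/107 = 65.4% → Riverside
Severe: Riverside 101/211 = 47.9%, Memorial 237/677 = 35.0% → Riverside
Overall: Riverside 1010/2853 = 35.4%, Memorial 950/3473 = 27.4% → Riverside
Riverside wins overall and in every case group — no reversal.

No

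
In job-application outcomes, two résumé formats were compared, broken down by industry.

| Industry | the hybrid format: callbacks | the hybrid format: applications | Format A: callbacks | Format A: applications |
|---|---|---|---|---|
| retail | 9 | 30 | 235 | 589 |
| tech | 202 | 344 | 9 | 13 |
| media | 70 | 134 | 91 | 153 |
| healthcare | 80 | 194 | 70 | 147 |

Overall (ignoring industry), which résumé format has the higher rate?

Retail: the hybrid format 9/30 = 30.0%, Format A 235/589 = 39.9% → Format A
Tech: the hybrid format 202/344 = 58.7%, Format A 9/13 = 69.2% → Format A
Media: the hybrid format 70/134 = 52.2%, Format A 91/153 = 59.5% → Format A
Healthcare: the hybrid format 80/194 = 41.2%, Format A 70/147 = 47.6% → Format A
Overall: the hybrid format 361/702 = 51.4%, Format A 405/902 = 44.9% → the hybrid format
(Format A wins every industry group but the hybrid format wins overall — Format A's applications skew toward the low-rate retail group.)

the hybrid format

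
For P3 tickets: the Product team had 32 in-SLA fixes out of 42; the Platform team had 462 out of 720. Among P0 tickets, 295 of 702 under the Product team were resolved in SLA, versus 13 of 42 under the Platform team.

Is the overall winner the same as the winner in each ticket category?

No

P3: the Product team 32/42 = 76.2%, the Platform team 462/720 = 64.2% → the Product team
P0: the Product team 295/702 = 42.0%, the Platform team 13/42 = 31.0% → the Product team
Overall: the Product team 327/744 = 44.0%, the Platform team 475/762 = 62.3% → the Platform team
The Product team wins each ticket group but the Platform team wins overall — the comparison reverses. The Product team's tickets skew toward P0, which has a lower base rate.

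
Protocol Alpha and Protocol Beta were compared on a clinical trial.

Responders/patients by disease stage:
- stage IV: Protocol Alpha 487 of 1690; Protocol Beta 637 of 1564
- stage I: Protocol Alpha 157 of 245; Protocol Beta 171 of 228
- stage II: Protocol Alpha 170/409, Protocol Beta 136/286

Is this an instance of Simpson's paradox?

Stage IV: Protocol Alpha 487/1690 = 28.8%, Protocol Beta 637/1564 = 40.7% → Protocol Beta
Stage I: Protocol Alpha 157/245 = 64.1%, Protocol Beta 171/228 = 75.0% → Protocol Beta
Stage II: Protocol Alpha 170/409 = 41.6%, Protocol Beta 136/286 = 47.6% → Protocol Beta
Overall: Protocol Alpha 814/2344 = 34.7%, Protocol Beta 944/2078 = 45.4% → Protocol Beta
Protocol Beta wins overall and in every disease group — no reversal.

No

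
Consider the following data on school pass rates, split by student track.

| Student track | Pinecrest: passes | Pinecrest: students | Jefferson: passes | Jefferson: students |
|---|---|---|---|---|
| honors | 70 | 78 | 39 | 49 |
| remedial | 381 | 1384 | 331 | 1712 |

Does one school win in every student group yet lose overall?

No

Honors: Pinecrest 70/78 = 89.7%, Jefferson 39/49 = 79.6% → Pinecrest
Remedial: Pinecrest 381/1384 = 27.5%, Jefferson 331/1712 = 19.3% → Pinecrest
Overall: Pinecrest 451/1462 = 30.8%, Jefferson 370/1761 = 21.0% → Pinecrest
Pinecrest wins overall and in every student group — no reversal.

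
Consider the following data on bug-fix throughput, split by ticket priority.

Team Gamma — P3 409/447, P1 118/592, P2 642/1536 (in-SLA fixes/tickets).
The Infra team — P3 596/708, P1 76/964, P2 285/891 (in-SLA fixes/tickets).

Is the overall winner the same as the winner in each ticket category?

Yes

P3: Team Gamma 409/447 = 91.5%, the Infra team 596/708 = 84.2% → Team Gamma
P1: Team Gamma 118/592 = 19.9%, the Infra team 76/964 = 7.9% → Team Gamma
P2: Team Gamma 642/1536 = 41.8%, the Infra team 285/891 = 32.0% → Team Gamma
Overall: Team Gamma 1169/2575 = 45.4%, the Infra team 957/2563 = 37.3% → Team Gamma
Team Gamma wins overall and in every ticket group — no reversal.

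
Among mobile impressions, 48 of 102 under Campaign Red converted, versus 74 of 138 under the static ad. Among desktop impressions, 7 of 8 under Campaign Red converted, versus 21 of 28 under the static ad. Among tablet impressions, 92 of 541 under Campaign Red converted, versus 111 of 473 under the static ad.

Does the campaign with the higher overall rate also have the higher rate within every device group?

Mobile: Campaign Red 48/102 = 47.1%, the static ad 74/138 = 53.6% → the static ad
Desktop: Campaign Red 7/8 = 87.5%, the static ad 21/28 = 75.0% → Campaign Red
Tablet: Campaign Red 92/541 = 17.0%, the static ad 111/473 = 23.5% → the static ad
Overall: Campaign Red 147/651 = 22.6%, the static ad 206/639 = 32.2% → the static ad
Neither sweeps: Campaign Red wins 1 of 3 groups, the static ad wins 2. The static ad wins overall but not every group — no Simpson reversal.

No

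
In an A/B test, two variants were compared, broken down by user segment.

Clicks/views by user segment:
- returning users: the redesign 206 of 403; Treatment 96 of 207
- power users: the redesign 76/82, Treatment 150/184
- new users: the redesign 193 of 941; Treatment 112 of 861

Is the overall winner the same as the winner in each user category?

Yes

Returning users: the redesign 206/403 = 51.1%, Treatment 96/207 = 46.4% → the redesign
Power users: the redesign 76/82 = 92.7%, Treatment 150/184 = 81.5% → the redesign
New users: the redesign 193/941 = 20.5%, Treatment 112/861 = 13.0% → the redesign
Overall: the redesign 475/1426 = 33.3%, Treatment 358/1252 = 28.6% → the redesign
The redesign wins overall and in every user group — no reversal.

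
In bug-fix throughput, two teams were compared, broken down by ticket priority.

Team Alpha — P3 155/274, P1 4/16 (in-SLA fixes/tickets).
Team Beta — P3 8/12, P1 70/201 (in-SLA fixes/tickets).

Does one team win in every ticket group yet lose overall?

P3: Team Alpha 155/274 = 56.6%, Team Beta 8/12 = 66.7% → Team Beta
P1: Team Alpha 4/16 = 25.0%, Team Beta 70/201 = 34.8% → Team Beta
Overall: Team Alpha 159/290 = 54.8%, Team Beta 78/213 = 36.6% → Team Alpha
Team Beta wins each ticket group but Team Alpha wins overall — the comparison reverses. Team Beta's tickets skew toward P1, which has a lower base rate.

Yes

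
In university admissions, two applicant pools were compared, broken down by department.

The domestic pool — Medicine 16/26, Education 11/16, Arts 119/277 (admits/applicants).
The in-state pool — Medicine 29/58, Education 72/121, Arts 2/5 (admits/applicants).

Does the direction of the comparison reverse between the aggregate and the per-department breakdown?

Medicine: the domestic pool 16/26 = 61.5%, the in-state pool 29/58 = 50.0% → the domestic pool
Education: the domestic pool 11/16 = 68.8%, the in-state pool 72/121 = 59.5% → the domestic pool
Arts: the domestic pool 119/277 = 43.0%, the in-state pool 2/5 = 40.0% → the domestic pool
Overall: the domestic pool 146/319 = 45.8%, the in-state pool 103/184 = 56.0% → the in-state pool
The domestic pool wins each department group but the in-state pool wins overall — the comparison reverses. The domestic pool's applicants skew toward Arts, which has a lower base rate.

Yes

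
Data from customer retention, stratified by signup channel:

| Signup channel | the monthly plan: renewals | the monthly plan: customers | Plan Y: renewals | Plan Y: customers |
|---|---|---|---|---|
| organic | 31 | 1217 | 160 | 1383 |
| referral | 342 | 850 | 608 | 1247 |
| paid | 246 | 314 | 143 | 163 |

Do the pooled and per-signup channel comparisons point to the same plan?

Organic: the monthly plan 31/1217 = 2.5%, Plan Y 160/1383 = 11.6% → Plan Y
Referral: the monthly plan 342/850 = 40.2%, Plan Y 608/1247 = 48.8% → Plan Y
Paid: the monthly plan 246/314 = 78.3%, Plan Y 143/163 = 87.7% → Plan Y
Overall: the monthly plan 619/2381 = 26.0%, Plan Y 911/2793 = 32.6% → Plan Y
Plan Y wins overall and in every signup group — no reversal.

Yes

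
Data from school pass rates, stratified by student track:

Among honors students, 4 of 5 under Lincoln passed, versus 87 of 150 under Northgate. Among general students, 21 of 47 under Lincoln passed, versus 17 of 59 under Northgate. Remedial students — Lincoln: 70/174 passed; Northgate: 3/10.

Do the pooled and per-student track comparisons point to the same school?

No

Honors: Lincoln 4/5 = 80.0%, Northgate 87/150 = 58.0% → Lincoln
General: Lincoln 21/47 = 44.7%, Northgate 17/59 = 28.8% → Lincoln
Remedial: Lincoln 70/174 = 40.2%, Northgate 3/10 = 30.0% → Lincoln
Overall: Lincoln 95/226 = 42.0%, Northgate 107/219 = 48.9% → Northgate
Lincoln wins each student group but Northgate wins overall — the comparison reverses. Lincoln's students skew toward remedial, which has a lower base rate.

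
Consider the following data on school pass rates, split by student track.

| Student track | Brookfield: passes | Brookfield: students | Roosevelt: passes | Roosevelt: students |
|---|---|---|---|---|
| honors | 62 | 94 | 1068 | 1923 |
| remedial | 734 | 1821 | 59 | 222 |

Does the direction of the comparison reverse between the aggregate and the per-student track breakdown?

Yes

Honors: Brookfield 62/94 = 66.0%, Roosevelt 1068/1923 = 55.5% → Brookfield
Remedial: Brookfield 734/1821 = 40.3%, Roosevelt 59/222 = 26.6% → Brookfield
Overall: Brookfield 796/1915 = 41.6%, Roosevelt 1127/2145 = 52.5% → Roosevelt
Brookfield wins each student group but Roosevelt wins overall — the comparison reverses. Brookfield's students skew toward remedial, which has a lower base rate.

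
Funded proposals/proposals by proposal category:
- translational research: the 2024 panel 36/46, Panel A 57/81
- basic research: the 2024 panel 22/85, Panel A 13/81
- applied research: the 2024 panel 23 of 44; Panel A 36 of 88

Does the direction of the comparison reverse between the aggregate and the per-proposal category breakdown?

No

Translational research: the 2024 panel 36/46 = 78.3%, Panel A 57/81 = 70.4% → the 2024 panel
Basic research: the 2024 panel 22/85 = 25.9%, Panel A 13/81 = 16.0% → the 2024 panel
Applied research: the 2024 panel 23/44 = 52.3%, Panel A 36/88 = 40.9% → the 2024 panel
Overall: the 2024 panel 81/175 = 46.3%, Panel A 106/250 = 42.4% → the 2024 panel
The 2024 panel wins overall and in every proposal group — no reversal.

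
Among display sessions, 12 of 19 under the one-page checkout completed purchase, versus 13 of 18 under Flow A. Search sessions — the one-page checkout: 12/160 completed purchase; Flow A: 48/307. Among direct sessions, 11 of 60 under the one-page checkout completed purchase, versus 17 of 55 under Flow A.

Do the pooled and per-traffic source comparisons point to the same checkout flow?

Yes

Display: the one-page checkout 12/19 = 63.2%, Flow A 13/18 = 72.2% → Flow A
Search: the one-page checkout 12/160 = 7.5%, Flow A 48/307 = 15.6% → Flow A
Direct: the one-page checkout 11/60 = 18.3%, Flow A 17/55 = 30.9% → Flow A
Overall: the one-page checkout 35/239 = 14.6%, Flow A 78/380 = 20.5% → Flow A
Flow A wins overall and in every traffic group — no reversal.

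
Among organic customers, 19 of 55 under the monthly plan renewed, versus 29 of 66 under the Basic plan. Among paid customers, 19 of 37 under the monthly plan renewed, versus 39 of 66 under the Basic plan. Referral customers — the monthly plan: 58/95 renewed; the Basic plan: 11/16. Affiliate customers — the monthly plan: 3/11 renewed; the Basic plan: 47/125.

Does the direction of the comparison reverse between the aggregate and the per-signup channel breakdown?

Yes

Organic: the monthly plan 19/55 = 34.5%, the Basic plan 29/66 = 43.9% → the Basic plan
Paid: the monthly plan 19/37 = 51.4%, the Basic plan 39/66 = 59.1% → the Basic plan
Referral: the monthly plan 58/95 = 61.1%, the Basic plan 11/16 = 68.8% → the Basic plan
Affiliate: the monthly plan 3/11 = 27.3%, the Basic plan 47/125 = 37.6% → the Basic plan
Overall: the monthly plan 99/198 = 50.0%, the Basic plan 126/273 = 46.2% → the monthly plan
The Basic plan wins each signup group but the monthly plan wins overall — the comparison reverses. The Basic plan's customers skew toward affiliate, which has a lower base rate.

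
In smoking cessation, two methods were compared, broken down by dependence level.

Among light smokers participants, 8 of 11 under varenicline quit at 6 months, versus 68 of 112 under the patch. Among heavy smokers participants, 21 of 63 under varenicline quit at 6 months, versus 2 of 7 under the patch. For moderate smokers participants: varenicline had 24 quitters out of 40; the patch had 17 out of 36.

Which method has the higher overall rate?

the patch

Light smokers: varenicline 8/11 = 72.7%, the patch 68/112 = 60.7% → varenicline
Heavy smokers: varenicline 21/63 = 33.3%, the patch 2/7 = 28.6% → varenicline
Moderate smokers: varenicline 24/40 = 60.0%, the patch 17/36 = 47.2% → varenicline
Overall: varenicline 53/114 = 46.5%, the patch 87/155 = 56.1% → the patch
(Varenicline wins every dependence group but the patch wins overall — varenicline's participants skew toward the low-rate heavy smokers group.)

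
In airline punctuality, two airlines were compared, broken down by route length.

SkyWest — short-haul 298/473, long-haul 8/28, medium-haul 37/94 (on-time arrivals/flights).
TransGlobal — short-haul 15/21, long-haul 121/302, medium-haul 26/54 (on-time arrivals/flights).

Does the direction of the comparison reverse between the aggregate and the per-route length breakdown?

Yes

Short-haul: SkyWest 298/473 = 63.0%, TransGlobal 15/21 = 71.4% → TransGlobal
Long-haul: SkyWest 8/28 = 28.6%, TransGlobal 121/302 = 40.1% → TransGlobal
Medium-haul: SkyWest 37/94 = 39.4%, TransGlobal 26/54 = 48.1% → TransGlobal
Overall: SkyWest 343/595 = 57.6%, TransGlobal 162/377 = 43.0% → SkyWest
TransGlobal wins each route group but SkyWest wins overall — the comparison reverses. TransGlobal's flights skew toward long-haul, which has a lower base rate.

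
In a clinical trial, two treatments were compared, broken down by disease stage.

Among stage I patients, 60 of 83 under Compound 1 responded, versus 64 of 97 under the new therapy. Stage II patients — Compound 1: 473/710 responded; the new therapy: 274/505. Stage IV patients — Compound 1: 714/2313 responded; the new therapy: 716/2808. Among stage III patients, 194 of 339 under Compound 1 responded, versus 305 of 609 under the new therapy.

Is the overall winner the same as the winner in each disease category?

Yes

Stage I: Compound 1 60/83 = 72.3%, the new therapy 64/97 = 66.0% → Compound 1
Stage II: Compound 1 473/710 = 66.6%, the new therapy 274/505 = 54.3% → Compound 1
Stage IV: Compound 1 714/2313 = 30.9%, the new therapy 716/2808 = 25.5% → Compound 1
Stage III: Compound 1 194/339 = 57.2%, the new therapy 305/609 = 50.1% → Compound 1
Overall: Compound 1 1441/3445 = 41.8%, the new therapy 1359/4019 = 33.8% → Compound 1
Compound 1 wins overall and in every disease group — no reversal.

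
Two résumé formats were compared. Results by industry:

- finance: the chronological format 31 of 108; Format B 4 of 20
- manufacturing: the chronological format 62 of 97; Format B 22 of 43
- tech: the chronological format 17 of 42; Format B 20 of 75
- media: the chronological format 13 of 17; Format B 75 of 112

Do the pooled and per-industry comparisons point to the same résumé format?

Finance: the chronological format 31/108 = 28.7%, Format B 4/20 = 20.0% → the chronological format
Manufacturing: the chronological format 62/97 = 63.9%, Format B 22/43 = 51.2% → the chronological format
Tech: the chronological format 17/42 = 40.5%, Format B 20/75 = 26.7% → the chronological format
Media: the chronological format 13/17 = 76.5%, Format B 75/112 = 67.0% → the chronological format
Overall: the chronological format 123/264 = 46.6%, Format B 121/250 = 48.4% → Format B
The chronological format wins each industry group but Format B wins overall — the comparison reverses. The chronological format's applications skew toward finance, which has a lower base rate.

No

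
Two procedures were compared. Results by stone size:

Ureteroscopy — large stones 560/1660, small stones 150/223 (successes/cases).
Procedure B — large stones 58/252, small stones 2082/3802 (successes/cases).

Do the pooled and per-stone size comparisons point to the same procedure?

Large stones: ureteroscopy 560/1660 = 33.7%, Procedure B 58/252 = 23.0% → ureteroscopy
Small stones: ureteroscopy 150/223 = 67.3%, Procedure B 2082/3802 = 54.8% → ureteroscopy
Overall: ureteroscopy 710/1883 = 37.7%, Procedure B 2140/4054 = 52.8% → Procedure B
Ureteroscopy wins each stone group but Procedure B wins overall — the comparison reverses. Ureteroscopy's cases skew toward large stones, which has a lower base rate.

No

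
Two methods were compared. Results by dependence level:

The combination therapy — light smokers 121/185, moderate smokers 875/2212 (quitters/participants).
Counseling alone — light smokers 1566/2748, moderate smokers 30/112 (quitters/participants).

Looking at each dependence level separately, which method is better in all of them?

Light smokers: the combination therapy 121/185 = 65.4%, counseling alone 1566/2748 = 57.0% → the combination therapy
Moderate smokers: the combination therapy 875/2212 = 39.6%, counseling alone 30/112 = 26.8% → the combination therapy
The combination therapy has the higher rate in both groups.

the combination therapy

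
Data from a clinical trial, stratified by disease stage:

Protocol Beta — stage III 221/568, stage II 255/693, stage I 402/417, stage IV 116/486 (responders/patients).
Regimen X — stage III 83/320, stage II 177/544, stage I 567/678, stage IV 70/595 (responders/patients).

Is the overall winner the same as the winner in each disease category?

Stage III: Protocol Beta 221/568 = 38.9%, Regimen X 83/320 = 25.9% → Protocol Beta
Stage II: Protocol Beta 255/693 = 36.8%, Regimen X 177/544 = 32.5% → Protocol Beta
Stage I: Protocol Beta 402/417 = 96.4%, Regimen X 567/678 = 83.6% → Protocol Beta
Stage IV: Protocol Beta 116/486 = 23.9%, Regimen X 70/595 = 11.8% → Protocol Beta
Overall: Protocol Beta 994/2164 = 45.9%, Regimen X 897/2137 = 42.0% → Protocol Beta
Protocol Beta wins overall and in every disease group — no reversal.

Yes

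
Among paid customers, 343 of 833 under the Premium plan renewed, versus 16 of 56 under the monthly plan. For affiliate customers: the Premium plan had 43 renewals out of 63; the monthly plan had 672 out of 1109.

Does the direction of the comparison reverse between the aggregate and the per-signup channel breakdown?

Paid: the Premium plan 343/833 = 41.2%, the monthly plan 16/56 = 28.6% → the Premium plan
Affiliate: the Premium plan 43/63 = 68.3%, the monthly plan 672/1109 = 60.6% → the Premium plan
Overall: the Premium plan 386/896 = 43.1%, the monthly plan 688/1165 = 59.1% → the monthly plan
The Premium plan wins each signup group but the monthly plan wins overall — the comparison reverses. The Premium plan's customers skew toward paid, which has a lower base rate.

Yes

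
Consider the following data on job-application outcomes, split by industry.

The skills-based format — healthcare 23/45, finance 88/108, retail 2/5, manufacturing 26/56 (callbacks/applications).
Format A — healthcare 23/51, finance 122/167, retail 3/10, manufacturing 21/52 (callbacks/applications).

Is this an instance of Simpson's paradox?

No

Healthcare: the skills-based format 23/45 = 51.1%, Format A 23/51 = 45.1% → the skills-based format
Finance: the skills-based format 88/108 = 81.5%, Format A 122/167 = 73.1% → the skills-based format
Retail: the skills-based format 2/5 = 40.0%, Format A 3/10 = 30.0% → the skills-based format
Manufacturing: the skills-based format 26/56 = 46.4%, Format A 21/52 = 40.4% → the skills-based format
Overall: the skills-based format 139/214 = 65.0%, Format A 169/280 = 60.4% → the skills-based format
The skills-based format wins overall and in every industry group — no reversal.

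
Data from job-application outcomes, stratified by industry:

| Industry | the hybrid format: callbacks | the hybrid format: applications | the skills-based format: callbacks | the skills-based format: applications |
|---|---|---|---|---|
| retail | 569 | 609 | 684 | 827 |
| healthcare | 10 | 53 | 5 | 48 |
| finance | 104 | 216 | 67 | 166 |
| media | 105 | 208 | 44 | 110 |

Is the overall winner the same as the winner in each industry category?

Retail: the hybrid format 569/609 = 93.4%, the skills-based format 684/827 = 82.7% → the hybrid format
Healthcare: the hybrid format 10/53 = 18.9%, the skills-based format 5/48 = 10.4% → the hybrid format
Finance: the hybrid format 104/216 = 48.1%, the skills-based format 67/166 = 40.4% → the hybrid format
Media: the hybrid format 105/208 = 50.5%, the skills-based format 44/110 = 40.0% → the hybrid format
Overall: the hybrid format 788/1086 = 72.6%, the skills-based format 800/1151 = 69.5% → the hybrid format
The hybrid format wins overall and in every industry group — no reversal.

Yes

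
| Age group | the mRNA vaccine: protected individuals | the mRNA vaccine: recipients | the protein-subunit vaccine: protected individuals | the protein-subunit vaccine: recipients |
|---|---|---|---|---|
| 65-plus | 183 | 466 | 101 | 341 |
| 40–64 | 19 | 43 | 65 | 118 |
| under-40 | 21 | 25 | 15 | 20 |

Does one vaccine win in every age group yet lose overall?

No

65-plus: the mRNA vaccine 183/466 = 39.3%, the protein-subunit vaccine 101/341 = 29.6% → the mRNA vaccine
40–64: the mRNA vaccine 19/43 = 44.2%, the protein-subunit vaccine 65/118 = 55.1% → the protein-subunit vaccine
Under-40: the mRNA vaccine 21/25 = 84.0%, the protein-subunit vaccine 15/20 = 75.0% → the mRNA vaccine
Overall: the mRNA vaccine 223/534 = 41.8%, the protein-subunit vaccine 181/479 = 37.8% → the mRNA vaccine
Neither sweeps: the mRNA vaccine wins 2 of 3 groups, the protein-subunit vaccine wins 1. The mRNA vaccine wins overall but not every group — no Simpson reversal.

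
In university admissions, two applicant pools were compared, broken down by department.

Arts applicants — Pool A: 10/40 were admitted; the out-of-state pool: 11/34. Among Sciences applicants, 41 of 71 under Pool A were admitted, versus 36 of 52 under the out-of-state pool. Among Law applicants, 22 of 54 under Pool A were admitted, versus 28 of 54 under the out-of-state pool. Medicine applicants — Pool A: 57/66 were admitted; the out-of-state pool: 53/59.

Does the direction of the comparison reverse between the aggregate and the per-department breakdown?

Arts: Pool A 10/40 = 25.0%, the out-of-state pool 11/34 = 32.4% → the out-of-state pool
Sciences: Pool A 41/71 = 57.7%, the out-of-state pool 36/52 = 69.2% → the out-of-state pool
Law: Pool A 22/54 = 40.7%, the out-of-state pool 28/54 = 51.9% → the out-of-state pool
Medicine: Pool A 57/66 = 86.4%, the out-of-state pool 53/59 = 89.8% → the out-of-state pool
Overall: Pool A 130/231 = 56.3%, the out-of-state pool 128/199 = 64.3% → the out-of-state pool
The out-of-state pool wins overall and in every department group — no reversal.

No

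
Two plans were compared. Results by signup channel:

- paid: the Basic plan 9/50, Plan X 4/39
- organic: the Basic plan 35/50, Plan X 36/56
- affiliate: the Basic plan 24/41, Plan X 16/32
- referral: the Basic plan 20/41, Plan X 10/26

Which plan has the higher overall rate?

Paid: the Basic plan 9/50 = 18.0%, Plan X 4/39 = 10.3% → the Basic plan
Organic: the Basic plan 35/50 = 70.0%, Plan X 36/56 = 64.3% → the Basic plan
Affiliate: the Basic plan 24/41 = 58.5%, Plan X 16/32 = 50.0% → the Basic plan
Referral: the Basic plan 20/41 = 48.8%, Plan X 10/26 = 38.5% → the Basic plan
Overall: the Basic plan 88/182 = 48.4%, Plan X 66/153 = 43.1% → the Basic plan

the Basic plan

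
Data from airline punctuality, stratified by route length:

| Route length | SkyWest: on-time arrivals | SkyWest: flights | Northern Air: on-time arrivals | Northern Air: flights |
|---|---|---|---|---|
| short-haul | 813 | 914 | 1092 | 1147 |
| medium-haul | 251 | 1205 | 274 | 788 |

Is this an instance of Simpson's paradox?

Short-haul: SkyWest 813/914 = 88.9%, Northern Air 1092/1147 = 95.2% → Northern Air
Medium-haul: SkyWest 251/1205 = 20.8%, Northern Air 274/788 = 34.8% → Northern Air
Overall: SkyWest 1064/2119 = 50.2%, Northern Air 1366/1935 = 70.6% → Northern Air
Northern Air wins overall and in every route group — no reversal.

No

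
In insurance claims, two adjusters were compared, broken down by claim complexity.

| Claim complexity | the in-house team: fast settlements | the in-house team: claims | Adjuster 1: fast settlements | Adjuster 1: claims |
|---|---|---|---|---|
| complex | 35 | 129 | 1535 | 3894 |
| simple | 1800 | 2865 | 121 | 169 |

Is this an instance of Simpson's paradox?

Complex: the in-house team 35/129 = 27.1%, Adjuster 1 1535/3894 = 39.4% → Adjuster 1
Simple: the in-house team 1800/2865 = 62.8%, Adjuster 1 121/169 = 71.6% → Adjuster 1
Overall: the in-house team 1835/2994 = 61.3%, Adjuster 1 1656/4063 = 40.8% → the in-house team
Adjuster 1 wins each claim group but the in-house team wins overall — the comparison reverses. Adjuster 1's claims skew toward complex, which has a lower base rate.

Yes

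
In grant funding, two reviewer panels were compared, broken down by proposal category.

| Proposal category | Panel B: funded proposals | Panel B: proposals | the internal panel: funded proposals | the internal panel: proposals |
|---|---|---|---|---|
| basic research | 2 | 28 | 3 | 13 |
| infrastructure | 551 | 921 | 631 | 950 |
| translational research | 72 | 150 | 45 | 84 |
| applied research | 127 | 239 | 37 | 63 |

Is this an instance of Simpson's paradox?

Basic research: Panel B 2/28 = 7.1%, the internal panel 3/13 = 23.1% → the internal panel
Infrastructure: Panel B 551/921 = 59.8%, the internal panel 631/950 = 66.4% → the internal panel
Translational research: Panel B 72/150 = 48.0%, the internal panel 45/84 = 53.6% → the internal panel
Applied research: Panel B 127/239 = 53.1%, the internal panel 37/63 = 58.7% → the internal panel
Overall: Panel B 752/1338 = 56.2%, the internal panel 716/1110 = 64.5% → the internal panel
The internal panel wins overall and in every proposal group — no reversal.

No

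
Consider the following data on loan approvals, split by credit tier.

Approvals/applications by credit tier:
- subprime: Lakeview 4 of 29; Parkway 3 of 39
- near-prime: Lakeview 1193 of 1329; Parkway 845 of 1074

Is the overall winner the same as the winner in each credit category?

Yes

Subprime: Lakeview 4/29 = 13.8%, Parkway 3/39 = 7.7% → Lakeview
Near-prime: Lakeview 1193/1329 = 89.8%, Parkway 845/1074 = 78.7% → Lakeview
Overall: Lakeview 1197/1358 = 88.1%, Parkway 848/1113 = 76.2% → Lakeview
Lakeview wins overall and in every credit group — no reversal.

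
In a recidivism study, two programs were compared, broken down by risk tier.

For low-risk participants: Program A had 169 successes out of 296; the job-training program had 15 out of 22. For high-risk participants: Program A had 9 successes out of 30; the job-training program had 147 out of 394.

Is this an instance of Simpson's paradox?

Yes

Low-risk: Program A 169/296 = 57.1%, the job-training program 15/22 = 68.2% → the job-training program
High-risk: Program A 9/30 = 30.0%, the job-training program 147/394 = 37.3% → the job-training program
Overall: Program A 178/326 = 54.6%, the job-training program 162/416 = 38.9% → Program A
The job-training program wins each risk group but Program A wins overall — the comparison reverses. The job-training program's participants skew toward high-risk, which has a lower base rate.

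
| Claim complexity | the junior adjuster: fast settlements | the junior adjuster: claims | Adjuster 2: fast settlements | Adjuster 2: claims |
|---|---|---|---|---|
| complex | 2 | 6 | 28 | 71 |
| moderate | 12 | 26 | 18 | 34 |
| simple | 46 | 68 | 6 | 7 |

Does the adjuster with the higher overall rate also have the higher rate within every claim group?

Complex: the junior adjuster 2/6 = 33.3%, Adjuster 2 28/71 = 39.4% → Adjuster 2
Moderate: the junior adjuster 12/26 = 46.2%, Adjuster 2 18/34 = 52.9% → Adjuster 2
Simple: the junior adjuster 46/68 = 67.6%, Adjuster 2 6/7 = 85.7% → Adjuster 2
Overall: the junior adjuster 60/100 = 60.0%, Adjuster 2 52/112 = 46.4% → the junior adjuster
Adjuster 2 wins each claim group but the junior adjuster wins overall — the comparison reverses. Adjuster 2's claims skew toward complex, which has a lower base rate.

No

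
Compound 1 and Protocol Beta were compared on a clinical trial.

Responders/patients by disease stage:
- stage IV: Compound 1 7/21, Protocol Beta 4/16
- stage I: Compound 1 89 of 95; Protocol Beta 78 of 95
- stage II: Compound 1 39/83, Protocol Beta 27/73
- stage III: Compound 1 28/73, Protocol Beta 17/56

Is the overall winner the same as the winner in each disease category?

Stage IV: Compound 1 7/21 = 33.3%, Protocol Beta 4/16 = 25.0% → Compound 1
Stage I: Compound 1 89/95 = 93.7%, Protocol Beta 78/95 = 82.1% → Compound 1
Stage II: Compound 1 39/83 = 47.0%, Protocol Beta 27/73 = 37.0% → Compound 1
Stage III: Compound 1 28/73 = 38.4%, Protocol Beta 17/56 = 30.4% → Compound 1
Overall: Compound 1 163/272 = 59.9%, Protocol Beta 126/240 = 52.5% → Compound 1
Compound 1 wins overall and in every disease group — no reversal.

Yes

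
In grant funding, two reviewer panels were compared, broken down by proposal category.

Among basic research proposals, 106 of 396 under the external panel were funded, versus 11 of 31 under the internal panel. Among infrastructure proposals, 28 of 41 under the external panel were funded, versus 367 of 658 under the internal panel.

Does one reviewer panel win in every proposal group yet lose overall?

Basic research: the external panel 106/396 = 26.8%, the internal panel 11/31 = 35.5% → the internal panel
Infrastructure: the external panel 28/41 = 68.3%, the internal panel 367/658 = 55.8% → the external panel
Overall: the external panel 134/437 = 30.7%, the internal panel 378/689 = 54.9% → the internal panel
Neither sweeps: the external panel wins 1 of 2 groups, the internal panel wins 1. The internal panel wins overall but not every group — no Simpson reversal.

No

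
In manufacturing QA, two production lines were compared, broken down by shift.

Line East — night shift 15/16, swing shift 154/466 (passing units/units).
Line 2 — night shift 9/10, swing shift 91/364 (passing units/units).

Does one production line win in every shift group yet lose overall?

No

Night shift: Line East 15/16 = 93.8%, Line 2 9/10 = 90.0% → Line East
Swing shift: Line East 154/466 = 33.0%, Line 2 91/364 = 25.0% → Line East
Overall: Line East 169/482 = 35.1%, Line 2 100/374 = 26.7% → Line East
Line East wins overall and in every shift group — no reversal.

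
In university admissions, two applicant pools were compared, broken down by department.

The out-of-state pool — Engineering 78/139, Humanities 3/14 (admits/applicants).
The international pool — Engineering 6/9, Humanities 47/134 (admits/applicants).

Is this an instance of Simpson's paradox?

Engineering: the out-of-state pool 78/139 = 56.1%, the international pool 6/9 = 66.7% → the international pool
Humanities: the out-of-state pool 3/14 = 21.4%, the international pool 47/134 = 35.1% → the international pool
Overall: the out-of-state pool 81/153 = 52.9%, the international pool 53/143 = 37.1% → the out-of-state pool
The international pool wins each department group but the out-of-state pool wins overall — the comparison reverses. The international pool's applicants skew toward Humanities, which has a lower base rate.

Yes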